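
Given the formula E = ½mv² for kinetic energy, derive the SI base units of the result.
Units of each symbol in E = ½mv²:
  m (mass): kg
  v (speed): m/s  → to the power 2, contributes m²/s²
  The factor ½ is dimensionless.

Multiplying the contributions: [kg] · [m²/s²]
Adding exponents of each base unit: kg: 1, m: 2, s: -2
SI base units of kinetic energy: kg·m²/s²

Answer: kg·m²/s²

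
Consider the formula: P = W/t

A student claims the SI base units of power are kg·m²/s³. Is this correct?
Units of each symbol in P = W/t:
  W (work): kg·m²/s²
  t (time): s  → in the denominator, contributes 1/s

Multiplying the contributions: [kg·m²/s²] · [1/s]
Adding exponents of each base unit: kg: 1, m: 2, s: -3
SI base units of power: kg·m²/s³

The claimed units kg·m²/s³ match the derived units, so the claim is correct.

Answer: Yes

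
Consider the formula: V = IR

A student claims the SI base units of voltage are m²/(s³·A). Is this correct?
Units of each symbol in V = IR:
  I (current): A
  R (resistance, in ohms): kg·m²/(s³·A²)

Multiplying the contributions: [A] · [kg·m²/(s³·A²)]
Adding exponents of each base unit: kg: 1, m: 2, s: -3, A: -1
SI base units of voltage: kg·m²/(s³·A)

The claimed units m²/(s³·A) (exponents m: 2, s: -3, A: -1) do not match the derived units kg·m²/(s³·A) (exponents kg: 1, m: 2, s: -3, A: -1), so the claim is incorrect.

Answer: No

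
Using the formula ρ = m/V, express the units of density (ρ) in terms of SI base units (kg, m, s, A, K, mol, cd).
Units of each symbol in ρ = m/V:
  m (mass): kg
  V (volume): m³  → in the denominator, contributes 1/m³

Multiplying the contributions: [kg] · [1/m³]
Adding exponents of each base unit: kg: 1, m: -3
SI base units of density: kg/m³

Answer: kg/m³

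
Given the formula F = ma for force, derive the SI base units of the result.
Units of each symbol in F = ma:
  m (mass): kg
  a (acceleration): m/s²

Multiplying the contributions: [kg] · [m/s²]
Adding exponents of each base unit: kg: 1, m: 1, s: -2
SI base units of force: kg·m/s²

Answer: kg·m/s²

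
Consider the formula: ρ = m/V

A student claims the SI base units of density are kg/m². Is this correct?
Units of each symbol in ρ = m/V:
  m (mass): kg
  V (volume): m³  → in the denominator, contributes 1/m³

Multiplying the contributions: [kg] · [1/m³]
Adding exponents of each base unit: kg: 1, m: -3
SI base units of density: kg/m³

The claimed units kg/m² (exponents kg: 1, m: -2) do not match the derived units kg/m³ (exponents kg: 1, m: -3), so the claim is incorrect.

Answer: No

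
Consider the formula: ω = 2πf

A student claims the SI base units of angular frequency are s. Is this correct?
Units of each symbol in ω = 2πf:
  f (frequency): 1/s
  The factor 2π is dimensionless.

Multiplying the contributions: [1/s]
Adding exponents of each base unit: s: -1
SI base units of angular frequency: 1/s

The claimed units s (exponents s: 1) do not match the derived units 1/s (exponents s: -1), so the claim is incorrect.

Answer: No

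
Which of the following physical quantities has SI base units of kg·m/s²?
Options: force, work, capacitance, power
Checking the SI base units of each option:
  force (F = ma): kg·m/s²  ✓ matches
  work (W = Fd): kg·m²/s²  ✗
  capacitance (C = Q/V): s⁴·A²/(kg·m²)  ✗
  power (P = W/t): kg·m²/s³  ✗

Only force has units kg·m/s².

Answer: force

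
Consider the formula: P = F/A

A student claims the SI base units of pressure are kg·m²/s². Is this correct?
Units of each symbol in P = F/A:
  F (force): kg·m/s²
  A (area): m²  → in the denominator, contributes 1/m²

Multiplying the contributions: [kg·m/s²] · [1/m²]
Adding exponents of each base unit: kg: 1, m: -1, s: -2
SI base units of pressure: kg/(m·s²)

The claimed units kg·m²/s² (exponents kg: 1, m: 2, s: -2) do not match the derived units kg/(m·s²) (exponents kg: 1, m: -1, s: -2), so the claim is incorrect.

Answer: No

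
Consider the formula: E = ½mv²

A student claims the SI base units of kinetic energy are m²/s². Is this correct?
Units of each symbol in E = ½mv²:
  m (mass): kg
  v (speed): m/s  → to the power 2, contributes m²/s²
  The factor ½ is dimensionless.

Multiplying the contributions: [kg] · [m²/s²]
Adding exponents of each base unit: kg: 1, m: 2, s: -2
SI base units of kinetic energy: kg·m²/s²

The claimed units m²/s² (exponents m: 2, s: -2) do not match the derived units kg·m²/s² (exponents kg: 1, m: 2, s: -2), so the claim is incorrect.

Answer: No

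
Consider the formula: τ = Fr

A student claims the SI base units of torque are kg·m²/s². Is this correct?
Units of each symbol in τ = Fr:
  F (force): kg·m/s²
  r (lever arm): m

Multiplying the contributions: [kg·m/s²] · [m]
Adding exponents of each base unit: kg: 1, m: 2, s: -2
SI base units of torque: kg·m²/s²

The claimed units kg·m²/s² match the derived units, so the claim is correct.

Answer: Yes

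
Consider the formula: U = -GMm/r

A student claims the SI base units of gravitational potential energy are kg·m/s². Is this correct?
Units of each symbol in U = -GMm/r:
  G (gravitational constant): m³/(kg·s²)
  M (mass): kg
  m (mass): kg
  r (distance): m  → in the denominator, contributes 1/m
  The minus sign does not affect the units.

Multiplying the contributions: [m³/(kg·s²)] · [kg] · [kg] · [1/m]
Adding exponents of each base unit: kg: 1, m: 2, s: -2
SI base units of gravitational potential energy: kg·m²/s²

The claimed units kg·m/s² (exponents kg: 1, m: 1, s: -2) do not match the derived units kg·m²/s² (exponents kg: 1, m: 2, s: -2), so the claim is incorrect.

Answer: No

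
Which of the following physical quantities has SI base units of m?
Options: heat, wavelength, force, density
Checking the SI base units of each option:
  heat (Q = mcΔT): kg·m²/s²  ✗
  wavelength (λ = v/f): m  ✓ matches
  force (F = ma): kg·m/s²  ✗
  density (ρ = m/V): kg/m³  ✗

Only wavelength has units m.

Answer: wavelength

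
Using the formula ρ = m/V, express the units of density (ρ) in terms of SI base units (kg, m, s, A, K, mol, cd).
Units of each symbol in ρ = m/V:
  m (mass): kg
  V (volume): m³  → in the denominator, contributes 1/m³

Multiplying the contributions: [kg] · [1/m³]
Adding exponents of each base unit: kg: 1, m: -3
SI base units of density: kg/m³

Answer: kg/m³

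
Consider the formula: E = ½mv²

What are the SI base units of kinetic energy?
Units of each symbol in E = ½mv²:
  m (mass): kg
  v (speed): m/s  → to the power 2, contributes m²/s²
  The factor ½ is dimensionless.

Multiplying the contributions: [kg] · [m²/s²]
Adding exponents of each base unit: kg: 1, m: 2, s: -2
SI base units of kinetic energy: kg·m²/s²

Answer: kg·m²/s²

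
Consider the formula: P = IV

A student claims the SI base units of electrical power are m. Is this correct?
Units of each symbol in P = IV:
  I (current): A
  V (voltage, in volts): kg·m²/(s³·A)

Multiplying the contributions: [A] · [kg·m²/(s³·A)]
Adding exponents of each base unit: kg: 1, m: 2, s: -3
SI base units of electrical power: kg·m²/s³

The claimed units m (exponents m: 1) do not match the derived units kg·m²/s³ (exponents kg: 1, m: 2, s: -3), so the claim is incorrect.

Answer: No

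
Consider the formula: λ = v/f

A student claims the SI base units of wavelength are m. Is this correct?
Units of each symbol in λ = v/f:
  v (wave speed): m/s
  f (frequency): 1/s  → in the denominator, contributes s

Multiplying the contributions: [m/s] · [s]
Adding exponents of each base unit: m: 1
SI base units of wavelength: m

The claimed units m match the derived units, so the claim is correct.

Answer: Yes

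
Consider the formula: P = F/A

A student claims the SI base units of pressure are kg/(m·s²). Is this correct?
Units of each symbol in P = F/A:
  F (force): kg·m/s²
  A (area): m²  → in the denominator, contributes 1/m²

Multiplying the contributions: [kg·m/s²] · [1/m²]
Adding exponents of each base unit: kg: 1, m: -1, s: -2
SI base units of pressure: kg/(m·s²)

The claimed units kg/(m·s²) match the derived units, so the claim is correct.

Answer: Yes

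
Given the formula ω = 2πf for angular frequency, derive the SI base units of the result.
Units of each symbol in ω = 2πf:
  f (frequency): 1/s
  The factor 2π is dimensionless.

Multiplying the contributions: [1/s]
Adding exponents of each base unit: s: -1
SI base units of angular frequency: 1/s

Answer: 1/s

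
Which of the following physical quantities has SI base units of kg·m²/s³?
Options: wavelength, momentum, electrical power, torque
Checking the SI base units of each option:
  wavelength (λ = v/f): m  ✗
  momentum (p = mv): kg·m/s  ✗
  electrical power (P = IV): kg·m²/s³  ✓ matches
  torque (τ = Fr): kg·m²/s²  ✗

Only electrical power has units kg·m²/s³.

Answer: electrical power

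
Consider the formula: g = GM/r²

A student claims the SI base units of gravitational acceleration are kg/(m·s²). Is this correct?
Units of each symbol in g = GM/r²:
  G (gravitational constant): m³/(kg·s²)
  M (mass): kg
  r (distance): m  → to the power 2 in the denominator, contributes 1/m²

Multiplying the contributions: [m³/(kg·s²)] · [kg] · [1/m²]
Adding exponents of each base unit: m: 1, s: -2
SI base units of gravitational acceleration: m/s²

The claimed units kg/(m·s²) (exponents kg: 1, m: -1, s: -2) do not match the derived units m/s² (exponents m: 1, s: -2), so the claim is incorrect.

Answer: No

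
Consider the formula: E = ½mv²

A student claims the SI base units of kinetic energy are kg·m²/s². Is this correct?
Units of each symbol in E = ½mv²:
  m (mass): kg
  v (speed): m/s  → to the power 2, contributes m²/s²
  The factor ½ is dimensionless.

Multiplying the contributions: [kg] · [m²/s²]
Adding exponents of each base unit: kg: 1, m: 2, s: -2
SI base units of kinetic energy: kg·m²/s²

The claimed units kg·m²/s² match the derived units, so the claim is correct.

Answer: Yes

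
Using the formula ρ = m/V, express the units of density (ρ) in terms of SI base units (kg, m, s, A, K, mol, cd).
Units of each symbol in ρ = m/V:
  m (mass): kg
  V (volume): m³  → in the denominator, contributes 1/m³

Multiplying the contributions: [kg] · [1/m³]
Adding exponents of each base unit: kg: 1, m: -3
SI base units of density: kg/m³

Answer: kg/m³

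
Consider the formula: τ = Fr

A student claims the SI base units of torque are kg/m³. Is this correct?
Units of each symbol in τ = Fr:
  F (force): kg·m/s²
  r (lever arm): m

Multiplying the contributions: [kg·m/s²] · [m]
Adding exponents of each base unit: kg: 1, m: 2, s: -2
SI base units of torque: kg·m²/s²

The claimed units kg/m³ (exponents kg: 1, m: -3) do not match the derived units kg·m²/s² (exponents kg: 1, m: 2, s: -2), so the claim is incorrect.

Answer: No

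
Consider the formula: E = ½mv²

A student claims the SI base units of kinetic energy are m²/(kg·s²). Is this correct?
Units of each symbol in E = ½mv²:
  m (mass): kg
  v (speed): m/s  → to the power 2, contributes m²/s²
  The factor ½ is dimensionless.

Multiplying the contributions: [kg] · [m²/s²]
Adding exponents of each base unit: kg: 1, m: 2, s: -2
SI base units of kinetic energy: kg·m²/s²

The claimed units m²/(kg·s²) (exponents kg: -1, m: 2, s: -2) do not match the derived units kg·m²/s² (exponents kg: 1, m: 2, s: -2), so the claim is incorrect.

Answer: No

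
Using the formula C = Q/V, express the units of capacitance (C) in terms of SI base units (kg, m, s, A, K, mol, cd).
Units of each symbol in C = Q/V:
  Q (charge, in coulombs): s·A
  V (voltage, in volts): kg·m²/(s³·A)  → in the denominator, contributes s³·A/(kg·m²)

Multiplying the contributions: [s·A] · [s³·A/(kg·m²)]
Adding exponents of each base unit: kg: -1, m: -2, s: 4, A: 2
SI base units of capacitance: s⁴·A²/(kg·m²)

Answer: s⁴·A²/(kg·m²)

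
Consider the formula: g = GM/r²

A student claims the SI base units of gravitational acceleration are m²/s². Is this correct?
Units of each symbol in g = GM/r²:
  G (gravitational constant): m³/(kg·s²)
  M (mass): kg
  r (distance): m  → to the power 2 in the denominator, contributes 1/m²

Multiplying the contributions: [m³/(kg·s²)] · [kg] · [1/m²]
Adding exponents of each base unit: m: 1, s: -2
SI base units of gravitational acceleration: m/s²

The claimed units m²/s² (exponents m: 2, s: -2) do not match the derived units m/s² (exponents m: 1, s: -2), so the claim is incorrect.

Answer: No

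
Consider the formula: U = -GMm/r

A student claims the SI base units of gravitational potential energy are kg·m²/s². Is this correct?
Units of each symbol in U = -GMm/r:
  G (gravitational constant): m³/(kg·s²)
  M (mass): kg
  m (mass): kg
  r (distance): m  → in the denominator, contributes 1/m
  The minus sign does not affect the units.

Multiplying the contributions: [m³/(kg·s²)] · [kg] · [kg] · [1/m]
Adding exponents of each base unit: kg: 1, m: 2, s: -2
SI base units of gravitational potential energy: kg·m²/s²

The claimed units kg·m²/s² match the derived units, so the claim is correct.

Answer: Yes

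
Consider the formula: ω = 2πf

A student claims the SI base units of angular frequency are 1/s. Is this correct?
Units of each symbol in ω = 2πf:
  f (frequency): 1/s
  The factor 2π is dimensionless.

Multiplying the contributions: [1/s]
Adding exponents of each base unit: s: -1
SI base units of angular frequency: 1/s

The claimed units 1/s match the derived units, so the claim is correct.

Answer: Yes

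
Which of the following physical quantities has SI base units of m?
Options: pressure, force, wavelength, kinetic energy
Checking the SI base units of each option:
  pressure (P = F/A): kg/(m·s²)  ✗
  force (F = ma): kg·m/s²  ✗
  wavelength (λ = v/f): m  ✓ matches
  kinetic energy (E = ½mv²): kg·m²/s²  ✗

Only wavelength has units m.

Answer: wavelength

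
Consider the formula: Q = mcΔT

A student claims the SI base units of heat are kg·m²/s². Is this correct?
Units of each symbol in Q = mcΔT:
  m (mass): kg
  c (specific heat capacity, in J/(kg·K)): m²/(s²·K)
  ΔT (temperature change): K

Multiplying the contributions: [kg] · [m²/(s²·K)] · [K]
Adding exponents of each base unit: kg: 1, m: 2, s: -2
SI base units of heat: kg·m²/s²

The claimed units kg·m²/s² match the derived units, so the claim is correct.

Answer: Yes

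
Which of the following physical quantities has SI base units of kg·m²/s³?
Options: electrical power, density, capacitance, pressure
Checking the SI base units of each option:
  electrical power (P = IV): kg·m²/s³  ✓ matches
  density (ρ = m/V): kg/m³  ✗
  capacitance (C = Q/V): s⁴·A²/(kg·m²)  ✗
  pressure (P = F/A): kg/(m·s²)  ✗

Only electrical power has units kg·m²/s³.

Answer: electrical power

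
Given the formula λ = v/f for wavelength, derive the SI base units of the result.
Units of each symbol in λ = v/f:
  v (wave speed): m/s
  f (frequency): 1/s  → in the denominator, contributes s

Multiplying the contributions: [m/s] · [s]
Adding exponents of each base unit: m: 1
SI base units of wavelength: m

Answer: m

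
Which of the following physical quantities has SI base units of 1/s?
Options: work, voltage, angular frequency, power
Checking the SI base units of each option:
  work (W = Fd): kg·m²/s²  ✗
  voltage (V = IR): kg·m²/(s³·A)  ✗
  angular frequency (ω = 2πf): 1/s  ✓ matches
  power (P = W/t): kg·m²/s³  ✗

Only angular frequency has units 1/s.

Answer: angular frequency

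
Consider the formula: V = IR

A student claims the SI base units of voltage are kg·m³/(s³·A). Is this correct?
Units of each symbol in V = IR:
  I (current): A
  R (resistance, in ohms): kg·m²/(s³·A²)

Multiplying the contributions: [A] · [kg·m²/(s³·A²)]
Adding exponents of each base unit: kg: 1, m: 2, s: -3, A: -1
SI base units of voltage: kg·m²/(s³·A)

The claimed units kg·m³/(s³·A) (exponents kg: 1, m: 3, s: -3, A: -1) do not match the derived units kg·m²/(s³·A) (exponents kg: 1, m: 2, s: -3, A: -1), so the claim is incorrect.

Answer: No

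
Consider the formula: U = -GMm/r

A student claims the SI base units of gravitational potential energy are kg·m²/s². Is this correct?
Units of each symbol in U = -GMm/r:
  G (gravitational constant): m³/(kg·s²)
  M (mass): kg
  m (mass): kg
  r (distance): m  → in the denominator, contributes 1/m
  The minus sign does not affect the units.

Multiplying the contributions: [m³/(kg·s²)] · [kg] · [kg] · [1/m]
Adding exponents of each base unit: kg: 1, m: 2, s: -2
SI base units of gravitational potential energy: kg·m²/s²

The claimed units kg·m²/s² match the derived units, so the claim is correct.

Answer: Yes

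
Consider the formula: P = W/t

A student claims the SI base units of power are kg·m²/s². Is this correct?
Units of each symbol in P = W/t:
  W (work): kg·m²/s²
  t (time): s  → in the denominator, contributes 1/s

Multiplying the contributions: [kg·m²/s²] · [1/s]
Adding exponents of each base unit: kg: 1, m: 2, s: -3
SI base units of power: kg·m²/s³

The claimed units kg·m²/s² (exponents kg: 1, m: 2, s: -2) do not match the derived units kg·m²/s³ (exponents kg: 1, m: 2, s: -3), so the claim is incorrect.

Answer: No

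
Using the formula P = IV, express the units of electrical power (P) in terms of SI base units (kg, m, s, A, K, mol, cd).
Units of each symbol in P = IV:
  I (current): A
  V (voltage, in volts): kg·m²/(s³·A)

Multiplying the contributions: [A] · [kg·m²/(s³·A)]
Adding exponents of each base unit: kg: 1, m: 2, s: -3
SI base units of electrical power: kg·m²/s³

Answer: kg·m²/s³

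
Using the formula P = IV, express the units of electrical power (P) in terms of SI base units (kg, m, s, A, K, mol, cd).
Units of each symbol in P = IV:
  I (current): A
  V (voltage, in volts): kg·m²/(s³·A)

Multiplying the contributions: [A] · [kg·m²/(s³·A)]
Adding exponents of each base unit: kg: 1, m: 2, s: -3
SI base units of electrical power: kg·m²/s³

Answer: kg·m²/s³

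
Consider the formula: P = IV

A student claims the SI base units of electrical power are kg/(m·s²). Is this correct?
Units of each symbol in P = IV:
  I (current): A
  V (voltage, in volts): kg·m²/(s³·A)

Multiplying the contributions: [A] · [kg·m²/(s³·A)]
Adding exponents of each base unit: kg: 1, m: 2, s: -3
SI base units of electrical power: kg·m²/s³

The claimed units kg/(m·s²) (exponents kg: 1, m: -1, s: -2) do not match the derived units kg·m²/s³ (exponents kg: 1, m: 2, s: -3), so the claim is incorrect.

Answer: No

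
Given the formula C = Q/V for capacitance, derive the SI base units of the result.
Units of each symbol in C = Q/V:
  Q (charge, in coulombs): s·A
  V (voltage, in volts): kg·m²/(s³·A)  → in the denominator, contributes s³·A/(kg·m²)

Multiplying the contributions: [s·A] · [s³·A/(kg·m²)]
Adding exponents of each base unit: kg: -1, m: -2, s: 4, A: 2
SI base units of capacitance: s⁴·A²/(kg·m²)

Answer: s⁴·A²/(kg·m²)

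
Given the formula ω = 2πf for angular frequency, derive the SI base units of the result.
Units of each symbol in ω = 2πf:
  f (frequency): 1/s
  The factor 2π is dimensionless.

Multiplying the contributions: [1/s]
Adding exponents of each base unit: s: -1
SI base units of angular frequency: 1/s

Answer: 1/s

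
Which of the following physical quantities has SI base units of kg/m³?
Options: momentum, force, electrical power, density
Checking the SI base units of each option:
  momentum (p = mv): kg·m/s  ✗
  force (F = ma): kg·m/s²  ✗
  electrical power (P = IV): kg·m²/s³  ✗
  density (ρ = m/V): kg/m³  ✓ matches

Only density has units kg/m³.

Answer: density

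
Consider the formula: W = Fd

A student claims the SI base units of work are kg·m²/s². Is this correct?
Units of each symbol in W = Fd:
  F (force): kg·m/s²
  d (displacement): m

Multiplying the contributions: [kg·m/s²] · [m]
Adding exponents of each base unit: kg: 1, m: 2, s: -2
SI base units of work: kg·m²/s²

The claimed units kg·m²/s² match the derived units, so the claim is correct.

Answer: Yes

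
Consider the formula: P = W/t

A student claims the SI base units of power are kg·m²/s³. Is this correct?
Units of each symbol in P = W/t:
  W (work): kg·m²/s²
  t (time): s  → in the denominator, contributes 1/s

Multiplying the contributions: [kg·m²/s²] · [1/s]
Adding exponents of each base unit: kg: 1, m: 2, s: -3
SI base units of power: kg·m²/s³

The claimed units kg·m²/s³ match the derived units, so the claim is correct.

Answer: Yes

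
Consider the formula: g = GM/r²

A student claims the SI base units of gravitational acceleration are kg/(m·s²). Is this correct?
Units of each symbol in g = GM/r²:
  G (gravitational constant): m³/(kg·s²)
  M (mass): kg
  r (distance): m  → to the power 2 in the denominator, contributes 1/m²

Multiplying the contributions: [m³/(kg·s²)] · [kg] · [1/m²]
Adding exponents of each base unit: m: 1, s: -2
SI base units of gravitational acceleration: m/s²

The claimed units kg/(m·s²) (exponents kg: 1, m: -1, s: -2) do not match the derived units m/s² (exponents m: 1, s: -2), so the claim is incorrect.

Answer: No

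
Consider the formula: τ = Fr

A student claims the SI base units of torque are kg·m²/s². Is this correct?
Units of each symbol in τ = Fr:
  F (force): kg·m/s²
  r (lever arm): m

Multiplying the contributions: [kg·m/s²] · [m]
Adding exponents of each base unit: kg: 1, m: 2, s: -2
SI base units of torque: kg·m²/s²

The claimed units kg·m²/s² match the derived units, so the claim is correct.

Answer: Yes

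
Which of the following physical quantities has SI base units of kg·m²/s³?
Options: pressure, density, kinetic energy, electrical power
Checking the SI base units of each option:
  pressure (P = F/A): kg/(m·s²)  ✗
  density (ρ = m/V): kg/m³  ✗
  kinetic energy (E = ½mv²): kg·m²/s²  ✗
  electrical power (P = IV): kg·m²/s³  ✓ matches

Only electrical power has units kg·m²/s³.

Answer: electrical power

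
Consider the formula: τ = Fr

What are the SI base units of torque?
Units of each symbol in τ = Fr:
  F (force): kg·m/s²
  r (lever arm): m

Multiplying the contributions: [kg·m/s²] · [m]
Adding exponents of each base unit: kg: 1, m: 2, s: -2
SI base units of torque: kg·m²/s²

Answer: kg·m²/s²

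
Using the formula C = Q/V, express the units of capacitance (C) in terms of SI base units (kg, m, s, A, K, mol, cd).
Units of each symbol in C = Q/V:
  Q (charge, in coulombs): s·A
  V (voltage, in volts): kg·m²/(s³·A)  → in the denominator, contributes s³·A/(kg·m²)

Multiplying the contributions: [s·A] · [s³·A/(kg·m²)]
Adding exponents of each base unit: kg: -1, m: -2, s: 4, A: 2
SI base units of capacitance: s⁴·A²/(kg·m²)

Answer: s⁴·A²/(kg·m²)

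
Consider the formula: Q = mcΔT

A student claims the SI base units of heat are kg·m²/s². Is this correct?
Units of each symbol in Q = mcΔT:
  m (mass): kg
  c (specific heat capacity, in J/(kg·K)): m²/(s²·K)
  ΔT (temperature change): K

Multiplying the contributions: [kg] · [m²/(s²·K)] · [K]
Adding exponents of each base unit: kg: 1, m: 2, s: -2
SI base units of heat: kg·m²/s²

The claimed units kg·m²/s² match the derived units, so the claim is correct.

Answer: Yes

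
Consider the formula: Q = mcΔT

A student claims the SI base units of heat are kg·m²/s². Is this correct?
Units of each symbol in Q = mcΔT:
  m (mass): kg
  c (specific heat capacity, in J/(kg·K)): m²/(s²·K)
  ΔT (temperature change): K

Multiplying the contributions: [kg] · [m²/(s²·K)] · [K]
Adding exponents of each base unit: kg: 1, m: 2, s: -2
SI base units of heat: kg·m²/s²

The claimed units kg·m²/s² match the derived units, so the claim is correct.

Answer: Yes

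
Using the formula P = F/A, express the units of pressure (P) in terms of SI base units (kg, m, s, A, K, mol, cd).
Units of each symbol in P = F/A:
  F (force): kg·m/s²
  A (area): m²  → in the denominator, contributes 1/m²

Multiplying the contributions: [kg·m/s²] · [1/m²]
Adding exponents of each base unit: kg: 1, m: -1, s: -2
SI base units of pressure: kg/(m·s²)

Answer: kg/(m·s²)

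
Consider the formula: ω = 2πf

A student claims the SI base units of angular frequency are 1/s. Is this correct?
Units of each symbol in ω = 2πf:
  f (frequency): 1/s
  The factor 2π is dimensionless.

Multiplying the contributions: [1/s]
Adding exponents of each base unit: s: -1
SI base units of angular frequency: 1/s

The claimed units 1/s match the derived units, so the claim is correct.

Answer: Yes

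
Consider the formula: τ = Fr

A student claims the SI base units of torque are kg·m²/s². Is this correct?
Units of each symbol in τ = Fr:
  F (force): kg·m/s²
  r (lever arm): m

Multiplying the contributions: [kg·m/s²] · [m]
Adding exponents of each base unit: kg: 1, m: 2, s: -2
SI base units of torque: kg·m²/s²

The claimed units kg·m²/s² match the derived units, so the claim is correct.

Answer: Yes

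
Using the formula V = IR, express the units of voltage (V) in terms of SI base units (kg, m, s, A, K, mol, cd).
Units of each symbol in V = IR:
  I (current): A
  R (resistance, in ohms): kg·m²/(s³·A²)

Multiplying the contributions: [A] · [kg·m²/(s³·A²)]
Adding exponents of each base unit: kg: 1, m: 2, s: -3, A: -1
SI base units of voltage: kg·m²/(s³·A)

Answer: kg·m²/(s³·A)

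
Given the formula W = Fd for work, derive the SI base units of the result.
Units of each symbol in W = Fd:
  F (force): kg·m/s²
  d (displacement): m

Multiplying the contributions: [kg·m/s²] · [m]
Adding exponents of each base unit: kg: 1, m: 2, s: -2
SI base units of work: kg·m²/s²

Answer: kg·m²/s²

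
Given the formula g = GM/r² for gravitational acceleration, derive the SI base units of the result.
Units of each symbol in g = GM/r²:
  G (gravitational constant): m³/(kg·s²)
  M (mass): kg
  r (distance): m  → to the power 2 in the denominator, contributes 1/m²

Multiplying the contributions: [m³/(kg·s²)] · [kg] · [1/m²]
Adding exponents of each base unit: m: 1, s: -2
SI base units of gravitational acceleration: m/s²

Answer: m/s²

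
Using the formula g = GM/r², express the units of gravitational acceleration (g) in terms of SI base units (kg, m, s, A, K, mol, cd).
Units of each symbol in g = GM/r²:
  G (gravitational constant): m³/(kg·s²)
  M (mass): kg
  r (distance): m  → to the power 2 in the denominator, contributes 1/m²

Multiplying the contributions: [m³/(kg·s²)] · [kg] · [1/m²]
Adding exponents of each base unit: m: 1, s: -2
SI base units of gravitational acceleration: m/s²

Answer: m/s²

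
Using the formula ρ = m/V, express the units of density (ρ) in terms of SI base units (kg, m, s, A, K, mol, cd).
Units of each symbol in ρ = m/V:
  m (mass): kg
  V (volume): m³  → in the denominator, contributes 1/m³

Multiplying the contributions: [kg] · [1/m³]
Adding exponents of each base unit: kg: 1, m: -3
SI base units of density: kg/m³

Answer: kg/m³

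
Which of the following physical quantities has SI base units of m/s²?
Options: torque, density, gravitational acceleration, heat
Checking the SI base units of each option:
  torque (τ = Fr): kg·m²/s²  ✗
  density (ρ = m/V): kg/m³  ✗
  gravitational acceleration (g = GM/r²): m/s²  ✓ matches
  heat (Q = mcΔT): kg·m²/s²  ✗

Only gravitational acceleration has units m/s².

Answer: gravitational acceleration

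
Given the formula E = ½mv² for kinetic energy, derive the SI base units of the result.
Units of each symbol in E = ½mv²:
  m (mass): kg
  v (speed): m/s  → to the power 2, contributes m²/s²
  The factor ½ is dimensionless.

Multiplying the contributions: [kg] · [m²/s²]
Adding exponents of each base unit: kg: 1, m: 2, s: -2
SI base units of kinetic energy: kg·m²/s²

Answer: kg·m²/s²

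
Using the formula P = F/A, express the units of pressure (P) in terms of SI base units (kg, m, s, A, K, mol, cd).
Units of each symbol in P = F/A:
  F (force): kg·m/s²
  A (area): m²  → in the denominator, contributes 1/m²

Multiplying the contributions: [kg·m/s²] · [1/m²]
Adding exponents of each base unit: kg: 1, m: -1, s: -2
SI base units of pressure: kg/(m·s²)

Answer: kg/(m·s²)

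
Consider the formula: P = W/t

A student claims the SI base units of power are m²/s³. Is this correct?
Units of each symbol in P = W/t:
  W (work): kg·m²/s²
  t (time): s  → in the denominator, contributes 1/s

Multiplying the contributions: [kg·m²/s²] · [1/s]
Adding exponents of each base unit: kg: 1, m: 2, s: -3
SI base units of power: kg·m²/s³

The claimed units m²/s³ (exponents m: 2, s: -3) do not match the derived units kg·m²/s³ (exponents kg: 1, m: 2, s: -3), so the claim is incorrect.

Answer: No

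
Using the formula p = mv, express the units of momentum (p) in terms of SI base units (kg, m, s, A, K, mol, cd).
Units of each symbol in p = mv:
  m (mass): kg
  v (velocity): m/s

Multiplying the contributions: [kg] · [m/s]
Adding exponents of each base unit: kg: 1, m: 1, s: -1
SI base units of momentum: kg·m/s

Answer: kg·m/s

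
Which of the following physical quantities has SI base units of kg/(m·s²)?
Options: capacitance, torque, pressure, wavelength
Checking the SI base units of each option:
  capacitance (C = Q/V): s⁴·A²/(kg·m²)  ✗
  torque (τ = Fr): kg·m²/s²  ✗
  pressure (P = F/A): kg/(m·s²)  ✓ matches
  wavelength (λ = v/f): m  ✗

Only pressure has units kg/(m·s²).

Answer: pressure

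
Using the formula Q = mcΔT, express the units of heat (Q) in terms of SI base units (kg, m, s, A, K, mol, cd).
Units of each symbol in Q = mcΔT:
  m (mass): kg
  c (specific heat capacity, in J/(kg·K)): m²/(s²·K)
  ΔT (temperature change): K

Multiplying the contributions: [kg] · [m²/(s²·K)] · [K]
Adding exponents of each base unit: kg: 1, m: 2, s: -2
SI base units of heat: kg·m²/s²

Answer: kg·m²/s²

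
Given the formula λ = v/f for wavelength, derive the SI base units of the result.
Units of each symbol in λ = v/f:
  v (wave speed): m/s
  f (frequency): 1/s  → in the denominator, contributes s

Multiplying the contributions: [m/s] · [s]
Adding exponents of each base unit: m: 1
SI base units of wavelength: m

Answer: m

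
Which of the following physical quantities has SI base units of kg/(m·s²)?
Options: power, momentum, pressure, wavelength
Checking the SI base units of each option:
  power (P = W/t): kg·m²/s³  ✗
  momentum (p = mv): kg·m/s  ✗
  pressure (P = F/A): kg/(m·s²)  ✓ matches
  wavelength (λ = v/f): m  ✗

Only pressure has units kg/(m·s²).

Answer: pressure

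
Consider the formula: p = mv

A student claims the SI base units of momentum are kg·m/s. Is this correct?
Units of each symbol in p = mv:
  m (mass): kg
  v (velocity): m/s

Multiplying the contributions: [kg] · [m/s]
Adding exponents of each base unit: kg: 1, m: 1, s: -1
SI base units of momentum: kg·m/s

The claimed units kg·m/s match the derived units, so the claim is correct.

Answer: Yes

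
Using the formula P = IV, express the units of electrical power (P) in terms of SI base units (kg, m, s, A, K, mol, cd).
Units of each symbol in P = IV:
  I (current): A
  V (voltage, in volts): kg·m²/(s³·A)

Multiplying the contributions: [A] · [kg·m²/(s³·A)]
Adding exponents of each base unit: kg: 1, m: 2, s: -3
SI base units of electrical power: kg·m²/s³

Answer: kg·m²/s³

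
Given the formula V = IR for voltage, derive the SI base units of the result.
Units of each symbol in V = IR:
  I (current): A
  R (resistance, in ohms): kg·m²/(s³·A²)

Multiplying the contributions: [A] · [kg·m²/(s³·A²)]
Adding exponents of each base unit: kg: 1, m: 2, s: -3, A: -1
SI base units of voltage: kg·m²/(s³·A)

Answer: kg·m²/(s³·A)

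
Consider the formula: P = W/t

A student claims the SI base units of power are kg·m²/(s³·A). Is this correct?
Units of each symbol in P = W/t:
  W (work): kg·m²/s²
  t (time): s  → in the denominator, contributes 1/s

Multiplying the contributions: [kg·m²/s²] · [1/s]
Adding exponents of each base unit: kg: 1, m: 2, s: -3
SI base units of power: kg·m²/s³

The claimed units kg·m²/(s³·A) (exponents kg: 1, m: 2, s: -3, A: -1) do not match the derived units kg·m²/s³ (exponents kg: 1, m: 2, s: -3), so the claim is incorrect.

Answer: No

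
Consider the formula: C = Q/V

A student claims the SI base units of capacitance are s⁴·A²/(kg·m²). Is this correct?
Units of each symbol in C = Q/V:
  Q (charge, in coulombs): s·A
  V (voltage, in volts): kg·m²/(s³·A)  → in the denominator, contributes s³·A/(kg·m²)

Multiplying the contributions: [s·A] · [s³·A/(kg·m²)]
Adding exponents of each base unit: kg: -1, m: -2, s: 4, A: 2
SI base units of capacitance: s⁴·A²/(kg·m²)

The claimed units s⁴·A²/(kg·m²) match the derived units, so the claim is correct.

Answer: Yes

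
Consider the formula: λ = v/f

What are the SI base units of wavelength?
Units of each symbol in λ = v/f:
  v (wave speed): m/s
  f (frequency): 1/s  → in the denominator, contributes s

Multiplying the contributions: [m/s] · [s]
Adding exponents of each base unit: m: 1
SI base units of wavelength: m

Answer: m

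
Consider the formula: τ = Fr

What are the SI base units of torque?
Units of each symbol in τ = Fr:
  F (force): kg·m/s²
  r (lever arm): m

Multiplying the contributions: [kg·m/s²] · [m]
Adding exponents of each base unit: kg: 1, m: 2, s: -2
SI base units of torque: kg·m²/s²

Answer: kg·m²/s²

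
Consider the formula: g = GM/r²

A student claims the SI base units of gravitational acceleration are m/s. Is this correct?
Units of each symbol in g = GM/r²:
  G (gravitational constant): m³/(kg·s²)
  M (mass): kg
  r (distance): m  → to the power 2 in the denominator, contributes 1/m²

Multiplying the contributions: [m³/(kg·s²)] · [kg] · [1/m²]
Adding exponents of each base unit: m: 1, s: -2
SI base units of gravitational acceleration: m/s²

The claimed units m/s (exponents m: 1, s: -1) do not match the derived units m/s² (exponents m: 1, s: -2), so the claim is incorrect.

Answer: No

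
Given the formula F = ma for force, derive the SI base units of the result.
Units of each symbol in F = ma:
  m (mass): kg
  a (acceleration): m/s²

Multiplying the contributions: [kg] · [m/s²]
Adding exponents of each base unit: kg: 1, m: 1, s: -2
SI base units of force: kg·m/s²

Answer: kg·m/s²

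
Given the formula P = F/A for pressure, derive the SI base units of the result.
Units of each symbol in P = F/A:
  F (force): kg·m/s²
  A (area): m²  → in the denominator, contributes 1/m²

Multiplying the contributions: [kg·m/s²] · [1/m²]
Adding exponents of each base unit: kg: 1, m: -1, s: -2
SI base units of pressure: kg/(m·s²)

Answer: kg/(m·s²)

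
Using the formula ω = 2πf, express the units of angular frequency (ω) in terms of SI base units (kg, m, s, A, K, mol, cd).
Units of each symbol in ω = 2πf:
  f (frequency): 1/s
  The factor 2π is dimensionless.

Multiplying the contributions: [1/s]
Adding exponents of each base unit: s: -1
SI base units of angular frequency: 1/s

Answer: 1/s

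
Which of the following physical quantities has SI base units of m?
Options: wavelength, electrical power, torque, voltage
Checking the SI base units of each option:
  wavelength (λ = v/f): m  ✓ matches
  electrical power (P = IV): kg·m²/s³  ✗
  torque (τ = Fr): kg·m²/s²  ✗
  voltage (V = IR): kg·m²/(s³·A)  ✗

Only wavelength has units m.

Answer: wavelength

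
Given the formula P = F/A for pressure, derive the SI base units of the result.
Units of each symbol in P = F/A:
  F (force): kg·m/s²
  A (area): m²  → in the denominator, contributes 1/m²

Multiplying the contributions: [kg·m/s²] · [1/m²]
Adding exponents of each base unit: kg: 1, m: -1, s: -2
SI base units of pressure: kg/(m·s²)

Answer: kg/(m·s²)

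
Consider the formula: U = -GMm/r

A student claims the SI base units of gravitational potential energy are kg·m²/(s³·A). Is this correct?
Units of each symbol in U = -GMm/r:
  G (gravitational constant): m³/(kg·s²)
  M (mass): kg
  m (mass): kg
  r (distance): m  → in the denominator, contributes 1/m
  The minus sign does not affect the units.

Multiplying the contributions: [m³/(kg·s²)] · [kg] · [kg] · [1/m]
Adding exponents of each base unit: kg: 1, m: 2, s: -2
SI base units of gravitational potential energy: kg·m²/s²

The claimed units kg·m²/(s³·A) (exponents kg: 1, m: 2, s: -3, A: -1) do not match the derived units kg·m²/s² (exponents kg: 1, m: 2, s: -2), so the claim is incorrect.

Answer: No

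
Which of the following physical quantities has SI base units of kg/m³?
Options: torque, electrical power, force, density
Checking the SI base units of each option:
  torque (τ = Fr): kg·m²/s²  ✗
  electrical power (P = IV): kg·m²/s³  ✗
  force (F = ma): kg·m/s²  ✗
  density (ρ = m/V): kg/m³  ✓ matches

Only density has units kg/m³.

Answer: density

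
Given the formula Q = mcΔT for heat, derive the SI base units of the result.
Units of each symbol in Q = mcΔT:
  m (mass): kg
  c (specific heat capacity, in J/(kg·K)): m²/(s²·K)
  ΔT (temperature change): K

Multiplying the contributions: [kg] · [m²/(s²·K)] · [K]
Adding exponents of each base unit: kg: 1, m: 2, s: -2
SI base units of heat: kg·m²/s²

Answer: kg·m²/s²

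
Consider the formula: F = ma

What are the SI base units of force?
Units of each symbol in F = ma:
  m (mass): kg
  a (acceleration): m/s²

Multiplying the contributions: [kg] · [m/s²]
Adding exponents of each base unit: kg: 1, m: 1, s: -2
SI base units of force: kg·m/s²

Answer: kg·m/s²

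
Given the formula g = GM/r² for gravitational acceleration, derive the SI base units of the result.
Units of each symbol in g = GM/r²:
  G (gravitational constant): m³/(kg·s²)
  M (mass): kg
  r (distance): m  → to the power 2 in the denominator, contributes 1/m²

Multiplying the contributions: [m³/(kg·s²)] · [kg] · [1/m²]
Adding exponents of each base unit: m: 1, s: -2
SI base units of gravitational acceleration: m/s²

Answer: m/s²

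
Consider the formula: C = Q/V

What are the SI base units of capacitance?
Units of each symbol in C = Q/V:
  Q (charge, in coulombs): s·A
  V (voltage, in volts): kg·m²/(s³·A)  → in the denominator, contributes s³·A/(kg·m²)

Multiplying the contributions: [s·A] · [s³·A/(kg·m²)]
Adding exponents of each base unit: kg: -1, m: -2, s: 4, A: 2
SI base units of capacitance: s⁴·A²/(kg·m²)

Answer: s⁴·A²/(kg·m²)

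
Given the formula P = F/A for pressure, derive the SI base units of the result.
Units of each symbol in P = F/A:
  F (force): kg·m/s²
  A (area): m²  → in the denominator, contributes 1/m²

Multiplying the contributions: [kg·m/s²] · [1/m²]
Adding exponents of each base unit: kg: 1, m: -1, s: -2
SI base units of pressure: kg/(m·s²)

Answer: kg/(m·s²)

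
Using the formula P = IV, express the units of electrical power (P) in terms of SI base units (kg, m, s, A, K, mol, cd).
Units of each symbol in P = IV:
  I (current): A
  V (voltage, in volts): kg·m²/(s³·A)

Multiplying the contributions: [A] · [kg·m²/(s³·A)]
Adding exponents of each base unit: kg: 1, m: 2, s: -3
SI base units of electrical power: kg·m²/s³

Answer: kg·m²/s³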